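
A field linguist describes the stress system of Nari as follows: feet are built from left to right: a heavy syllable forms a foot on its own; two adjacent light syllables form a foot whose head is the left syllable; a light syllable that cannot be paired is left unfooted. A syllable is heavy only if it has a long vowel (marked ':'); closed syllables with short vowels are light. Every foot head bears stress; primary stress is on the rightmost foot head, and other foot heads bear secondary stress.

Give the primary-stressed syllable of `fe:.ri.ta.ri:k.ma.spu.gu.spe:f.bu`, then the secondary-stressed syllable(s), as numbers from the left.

Weights: 1 fe: H, 2 ri L, 3 ta L, 4 ri:k H, 5 ma L, 6 spu L, 7 gu L, 8 spe:f H, 9 bu L.
Parse left to right (heavy = foot alone; LL = one foot; stranded L unfooted): (ˈfe:) (ˈri.ta) (ˈri:k) (ˈma.spu) gu (ˈspe:f) bu.
Foot heads: 1, 2, 4, 5, 8.
Primary stress on the rightmost head = syllable 8.
Secondary stress on 1, 2, 4, 5: ˌfe:.ˌri.ta.ˌri:k.ˌma.spu.gu.ˈspe:f.bu.

primary 8, secondary 1, 2, 4, 5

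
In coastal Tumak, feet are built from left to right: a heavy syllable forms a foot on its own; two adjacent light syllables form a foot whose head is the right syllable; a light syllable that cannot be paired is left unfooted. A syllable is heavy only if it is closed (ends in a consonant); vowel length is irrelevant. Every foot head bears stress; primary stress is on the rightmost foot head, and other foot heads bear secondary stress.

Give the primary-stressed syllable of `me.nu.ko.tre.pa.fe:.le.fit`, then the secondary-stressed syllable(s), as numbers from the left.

Weights: 1 me L, 2 nu L, 3 ko L, 4 tre L, 5 pa L, 6 fe: L, 7 le L, 8 fit H.
Parse left to right (heavy = foot alone; LL = one foot; stranded L unfooted): (me.ˈnu) (ko.ˈtre) (pa.ˈfe:) le (ˈfit).
Foot heads: 2, 4, 6, 8.
Primary stress on the rightmost head = syllable 8.
Secondary stress on 2, 4, 6: me.ˌnu.ko.ˌtre.pa.ˌfe:.le.ˈfit.

primary 8, secondary 2, 4, 6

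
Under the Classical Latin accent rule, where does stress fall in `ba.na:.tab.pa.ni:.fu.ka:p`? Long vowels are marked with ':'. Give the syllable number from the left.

Classical Latin: stress the penult if heavy (long vowel or closed), else the antepenult.
Weights: 5 ni: H, 6 fu L, 7 ka:p H.
The penult (syllable 6, fu) is light, so stress falls on the antepenult (syllable 5, ni:).
Stress on syllable 5: ba.na:.tab.pa.ˈni:.fu.ka:p.

5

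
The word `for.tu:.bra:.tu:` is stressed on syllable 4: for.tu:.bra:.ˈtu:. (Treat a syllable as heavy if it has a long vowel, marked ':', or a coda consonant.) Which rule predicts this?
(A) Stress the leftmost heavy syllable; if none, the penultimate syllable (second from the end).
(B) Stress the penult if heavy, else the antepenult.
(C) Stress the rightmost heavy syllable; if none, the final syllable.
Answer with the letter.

C

Rule A → syllable 1 (observed: 4).
Rule B → syllable 3 (observed: 4).
Rule C → syllable 4 ✓.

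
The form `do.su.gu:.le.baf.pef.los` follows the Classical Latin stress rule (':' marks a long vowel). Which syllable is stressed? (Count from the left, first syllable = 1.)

6

Classical Latin: stress the penult if heavy (long vowel or closed), else the antepenult.
Weights: 5 baf H, 6 pef H, 7 los H.
The penult (syllable 6, pef) is heavy, so it takes stress.
Stress on syllable 6: do.su.gu:.le.baf.ˈpef.los.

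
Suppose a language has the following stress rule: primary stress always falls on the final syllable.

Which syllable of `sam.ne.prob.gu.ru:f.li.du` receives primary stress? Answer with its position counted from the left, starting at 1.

7

The word has 7 syllables; the final syllable is syllable 7 (du).
Primary stress: syllable 7 → sam.ne.prob.gu.ru:f.li.ˈdu.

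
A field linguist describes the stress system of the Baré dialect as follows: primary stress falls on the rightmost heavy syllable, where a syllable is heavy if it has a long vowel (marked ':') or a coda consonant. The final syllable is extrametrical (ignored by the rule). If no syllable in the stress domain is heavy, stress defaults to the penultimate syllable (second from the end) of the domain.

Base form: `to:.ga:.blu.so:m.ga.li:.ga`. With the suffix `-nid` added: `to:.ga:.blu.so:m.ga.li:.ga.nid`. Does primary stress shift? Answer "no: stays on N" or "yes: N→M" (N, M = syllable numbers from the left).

Base `to:.ga:.blu.so:m.ga.li:.ga` (7 syllables):
  The final syllable (7, ga) is extrametrical; the stress domain is syllables 1–6.
  Weights: 1 to: H, 2 ga: H, 3 blu L, 4 so:m H, 5 ga L, 6 li: H.
  Heavy syllables in the domain: 1, 2, 4, 6. The rightmost is syllable 6 (li:).
  → primary stress on syllable 6.
Suffixed `to:.ga:.blu.so:m.ga.li:.ga.nid` (8 syllables):
  The final syllable (8, nid) is extrametrical; the stress domain is syllables 1–7.
  Weights: 1 to: H, 2 ga: H, 3 blu L, 4 so:m H, 5 ga L, 6 li: H, 7 ga L.
  Heavy syllables in the domain: 1, 2, 4, 6. The rightmost is syllable 6 (li:).
  → primary stress on syllable 6.

no: stays on 6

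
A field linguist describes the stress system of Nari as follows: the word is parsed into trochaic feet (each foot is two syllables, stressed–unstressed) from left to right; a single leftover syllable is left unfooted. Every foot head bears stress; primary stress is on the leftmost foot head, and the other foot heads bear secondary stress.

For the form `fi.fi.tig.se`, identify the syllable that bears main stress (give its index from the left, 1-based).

1

Parse left to right into trochaic (ˈσσ) feet: (ˈfi.fi) (ˈtig.se).
Foot heads (stressed positions): 1, 3.
End Rule Leftmost: primary stress on the leftmost head = syllable 1.
Primary stress: syllable 1 → ˈfi.fi.tig.se.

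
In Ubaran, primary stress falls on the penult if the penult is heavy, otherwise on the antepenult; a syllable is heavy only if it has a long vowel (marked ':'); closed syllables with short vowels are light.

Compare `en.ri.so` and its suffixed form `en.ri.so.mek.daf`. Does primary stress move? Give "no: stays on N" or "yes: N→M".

Base `en.ri.so` (3 syllables):
  Weights: 1 en L, 2 ri L, 3 so L.
  The penult (syllable 2, ri) is light, so stress falls on the antepenult (syllable 1, en).
  → primary stress on syllable 1.
Suffixed `en.ri.so.mek.daf` (5 syllables):
  Weights: 3 so L, 4 mek L, 5 daf L.
  The penult (syllable 4, mek) is light, so stress falls on the antepenult (syllable 3, so).
  → primary stress on syllable 3.

yes: 1→3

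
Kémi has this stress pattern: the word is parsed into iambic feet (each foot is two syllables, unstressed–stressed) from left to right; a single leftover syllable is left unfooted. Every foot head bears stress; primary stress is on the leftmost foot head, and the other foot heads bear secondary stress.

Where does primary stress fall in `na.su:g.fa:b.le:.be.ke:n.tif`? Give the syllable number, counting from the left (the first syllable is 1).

Parse left to right into iambic (σˈσ) feet: (na.ˈsu:g) (fa:b.ˈle:) (be.ˈke:n) tif. Syllable 7 is left unfooted.
Foot heads (stressed positions): 2, 4, 6.
End Rule Leftmost: primary stress on the leftmost head = syllable 2.
Primary stress: syllable 2 → na.ˈsu:g.fa:b.le:.be.ke:n.tif.

2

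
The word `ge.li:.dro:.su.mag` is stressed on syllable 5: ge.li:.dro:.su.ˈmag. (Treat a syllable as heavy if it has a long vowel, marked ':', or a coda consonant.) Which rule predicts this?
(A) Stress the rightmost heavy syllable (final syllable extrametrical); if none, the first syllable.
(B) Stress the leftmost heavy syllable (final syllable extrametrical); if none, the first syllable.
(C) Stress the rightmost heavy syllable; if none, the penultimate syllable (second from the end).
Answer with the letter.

Rule A → syllable 3 (observed: 5).
Rule B → syllable 2 (observed: 5).
Rule C → syllable 5 ✓.

C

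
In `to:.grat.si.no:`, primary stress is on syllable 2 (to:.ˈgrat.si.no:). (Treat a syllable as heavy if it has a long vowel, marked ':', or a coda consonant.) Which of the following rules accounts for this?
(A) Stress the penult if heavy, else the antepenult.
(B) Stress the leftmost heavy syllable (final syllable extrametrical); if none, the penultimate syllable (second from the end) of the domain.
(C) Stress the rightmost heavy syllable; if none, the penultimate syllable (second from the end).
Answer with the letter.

A

Rule A → syllable 2 ✓.
Rule B → syllable 1 (observed: 2).
Rule C → syllable 4 (observed: 2).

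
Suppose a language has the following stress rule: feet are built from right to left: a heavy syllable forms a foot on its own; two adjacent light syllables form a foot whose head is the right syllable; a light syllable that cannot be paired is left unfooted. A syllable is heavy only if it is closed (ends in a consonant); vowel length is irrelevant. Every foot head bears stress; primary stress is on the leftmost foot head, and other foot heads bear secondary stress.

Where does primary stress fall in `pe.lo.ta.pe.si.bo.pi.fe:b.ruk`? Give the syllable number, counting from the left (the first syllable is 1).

3

Weights: 1 pe L, 2 lo L, 3 ta L, 4 pe L, 5 si L, 6 bo L, 7 pi L, 8 fe:b H, 9 ruk H.
Parse right to left (heavy = foot alone; LL = one foot; stranded L unfooted): pe (lo.ˈta) (pe.ˈsi) (bo.ˈpi) (ˈfe:b) (ˈruk).
Foot heads: 3, 5, 7, 8, 9.
Primary stress on the leftmost head = syllable 3.
Primary stress: syllable 3 → pe.lo.ˈta.pe.si.bo.pi.fe:b.ruk.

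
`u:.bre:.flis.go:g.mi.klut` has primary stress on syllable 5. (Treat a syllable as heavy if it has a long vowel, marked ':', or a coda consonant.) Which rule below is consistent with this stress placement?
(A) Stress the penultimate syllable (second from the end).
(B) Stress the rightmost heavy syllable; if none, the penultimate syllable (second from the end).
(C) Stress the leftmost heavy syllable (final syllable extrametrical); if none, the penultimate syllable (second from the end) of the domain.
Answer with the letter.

A

Rule A → syllable 5 ✓.
Rule B → syllable 6 (observed: 5).
Rule C → syllable 1 (observed: 5).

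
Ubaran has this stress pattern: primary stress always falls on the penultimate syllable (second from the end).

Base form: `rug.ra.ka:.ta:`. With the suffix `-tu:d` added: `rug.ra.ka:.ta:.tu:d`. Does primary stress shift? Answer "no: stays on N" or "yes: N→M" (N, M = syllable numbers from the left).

yes: 3→4

Base `rug.ra.ka:.ta:` (4 syllables):
  The word has 4 syllables; the penultimate syllable (second from the end) is syllable 3 (ka:).
  → primary stress on syllable 3.
Suffixed `rug.ra.ka:.ta:.tu:d` (5 syllables):
  The word has 5 syllables; the penultimate syllable (second from the end) is syllable 4 (ta:).
  → primary stress on syllable 4.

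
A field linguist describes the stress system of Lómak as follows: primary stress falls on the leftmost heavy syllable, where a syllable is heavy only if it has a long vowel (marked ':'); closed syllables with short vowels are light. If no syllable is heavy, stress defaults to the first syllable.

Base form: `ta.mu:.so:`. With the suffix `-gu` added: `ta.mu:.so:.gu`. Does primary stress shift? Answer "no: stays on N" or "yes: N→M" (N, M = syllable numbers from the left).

no: stays on 2

Base `ta.mu:.so:` (3 syllables):
  Weights: 1 ta L, 2 mu: H, 3 so: H.
  Heavy syllables in the domain: 2, 3. The leftmost is syllable 2 (mu:).
  → primary stress on syllable 2.
Suffixed `ta.mu:.so:.gu` (4 syllables):
  Weights: 1 ta L, 2 mu: H, 3 so: H, 4 gu L.
  Heavy syllables in the domain: 2, 3. The leftmost is syllable 2 (mu:).
  → primary stress on syllable 2.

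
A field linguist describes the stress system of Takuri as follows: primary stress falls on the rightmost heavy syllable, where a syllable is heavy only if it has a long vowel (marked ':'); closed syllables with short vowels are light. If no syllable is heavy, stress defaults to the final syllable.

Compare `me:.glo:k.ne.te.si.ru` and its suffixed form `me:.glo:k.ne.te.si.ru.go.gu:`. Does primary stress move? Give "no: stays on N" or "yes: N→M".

yes: 2→8

Base `me:.glo:k.ne.te.si.ru` (6 syllables):
  Weights: 1 me: H, 2 glo:k H, 3 ne L, 4 te L, 5 si L, 6 ru L.
  Heavy syllables in the domain: 1, 2. The rightmost is syllable 2 (glo:k).
  → primary stress on syllable 2.
Suffixed `me:.glo:k.ne.te.si.ru.go.gu:` (8 syllables):
  Weights: 1 me: H, 2 glo:k H, 3 ne L, 4 te L, 5 si L, 6 ru L, 7 go L, 8 gu: H.
  Heavy syllables in the domain: 1, 2, 8. The rightmost is syllable 8 (gu:).
  → primary stress on syllable 8.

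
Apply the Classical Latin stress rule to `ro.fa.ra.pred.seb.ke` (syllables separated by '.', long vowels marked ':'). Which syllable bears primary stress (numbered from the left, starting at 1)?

Classical Latin: stress the penult if heavy (long vowel or closed), else the antepenult.
Weights: 4 pred H, 5 seb H, 6 ke L.
The penult (syllable 5, seb) is heavy, so it takes stress.
Stress on syllable 5: ro.fa.ra.pred.ˈseb.ke.

5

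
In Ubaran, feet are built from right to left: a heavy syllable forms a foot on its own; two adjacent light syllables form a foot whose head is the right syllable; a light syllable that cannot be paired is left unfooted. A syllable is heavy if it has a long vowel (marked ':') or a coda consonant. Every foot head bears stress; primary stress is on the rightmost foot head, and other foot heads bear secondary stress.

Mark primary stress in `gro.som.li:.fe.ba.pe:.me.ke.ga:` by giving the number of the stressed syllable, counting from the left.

9

Weights: 1 gro L, 2 som H, 3 li: H, 4 fe L, 5 ba L, 6 pe: H, 7 me L, 8 ke L, 9 ga: H.
Parse right to left (heavy = foot alone; LL = one foot; stranded L unfooted): gro (ˈsom) (ˈli:) (fe.ˈba) (ˈpe:) (me.ˈke) (ˈga:).
Foot heads: 2, 3, 5, 6, 8, 9.
Primary stress on the rightmost head = syllable 9.
Primary stress: syllable 9 → gro.som.li:.fe.ba.pe:.me.ke.ˈga:.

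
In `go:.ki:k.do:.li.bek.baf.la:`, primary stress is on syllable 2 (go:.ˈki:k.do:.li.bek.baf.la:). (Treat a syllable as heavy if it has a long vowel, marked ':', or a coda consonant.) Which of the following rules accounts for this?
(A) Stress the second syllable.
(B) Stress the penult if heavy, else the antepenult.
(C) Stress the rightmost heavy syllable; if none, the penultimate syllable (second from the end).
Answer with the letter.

A

Rule A → syllable 2 ✓.
Rule B → syllable 6 (observed: 2).
Rule C → syllable 7 (observed: 2).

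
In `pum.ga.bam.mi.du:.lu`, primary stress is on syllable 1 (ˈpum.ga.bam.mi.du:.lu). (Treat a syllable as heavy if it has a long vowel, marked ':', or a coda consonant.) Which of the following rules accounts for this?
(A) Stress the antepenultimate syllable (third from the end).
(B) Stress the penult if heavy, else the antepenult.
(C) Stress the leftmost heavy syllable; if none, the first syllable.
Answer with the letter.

C

Rule A → syllable 4 (observed: 1).
Rule B → syllable 5 (observed: 1).
Rule C → syllable 1 ✓.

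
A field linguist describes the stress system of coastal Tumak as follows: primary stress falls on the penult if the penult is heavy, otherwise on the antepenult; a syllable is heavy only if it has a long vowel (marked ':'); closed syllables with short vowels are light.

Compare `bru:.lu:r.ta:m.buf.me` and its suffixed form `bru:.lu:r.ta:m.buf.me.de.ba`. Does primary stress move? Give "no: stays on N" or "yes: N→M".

yes: 3→5

Base `bru:.lu:r.ta:m.buf.me` (5 syllables):
  Weights: 3 ta:m H, 4 buf L, 5 me L.
  The penult (syllable 4, buf) is light, so stress falls on the antepenult (syllable 3, ta:m).
  → primary stress on syllable 3.
Suffixed `bru:.lu:r.ta:m.buf.me.de.ba` (7 syllables):
  Weights: 5 me L, 6 de L, 7 ba L.
  The penult (syllable 6, de) is light, so stress falls on the antepenult (syllable 5, me).
  → primary stress on syllable 5.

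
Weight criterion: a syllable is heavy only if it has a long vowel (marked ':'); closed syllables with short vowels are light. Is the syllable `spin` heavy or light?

light

`spin`: short vowel, closed (coda /n/). Short vowel → light.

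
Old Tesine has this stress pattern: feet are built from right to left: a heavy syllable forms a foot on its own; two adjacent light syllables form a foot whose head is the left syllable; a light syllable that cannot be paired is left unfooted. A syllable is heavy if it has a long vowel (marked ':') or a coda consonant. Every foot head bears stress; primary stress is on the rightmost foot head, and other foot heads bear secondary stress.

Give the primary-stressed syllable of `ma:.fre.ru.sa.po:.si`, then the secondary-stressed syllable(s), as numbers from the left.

Weights: 1 ma: H, 2 fre L, 3 ru L, 4 sa L, 5 po: H, 6 si L.
Parse right to left (heavy = foot alone; LL = one foot; stranded L unfooted): (ˈma:) fre (ˈru.sa) (ˈpo:) si.
Foot heads: 1, 3, 5.
Primary stress on the rightmost head = syllable 5.
Secondary stress on 1, 3: ˌma:.fre.ˌru.sa.ˈpo:.si.

primary 5, secondary 1, 3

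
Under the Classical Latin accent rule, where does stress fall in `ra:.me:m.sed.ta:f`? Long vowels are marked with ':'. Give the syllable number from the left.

3

Classical Latin: stress the penult if heavy (long vowel or closed), else the antepenult.
Weights: 2 me:m H, 3 sed H, 4 ta:f H.
The penult (syllable 3, sed) is heavy, so it takes stress.
Stress on syllable 3: ra:.me:m.ˈsed.ta:f.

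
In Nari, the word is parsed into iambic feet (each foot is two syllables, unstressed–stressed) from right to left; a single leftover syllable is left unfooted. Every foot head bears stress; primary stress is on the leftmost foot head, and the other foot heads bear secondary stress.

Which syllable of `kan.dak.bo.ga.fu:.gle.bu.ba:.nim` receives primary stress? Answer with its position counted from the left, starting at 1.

3

Parse right to left into iambic (σˈσ) feet: kan (dak.ˈbo) (ga.ˈfu:) (gle.ˈbu) (ba:.ˈnim). Syllable 1 is left unfooted.
Foot heads (stressed positions): 3, 5, 7, 9.
End Rule Leftmost: primary stress on the leftmost head = syllable 3.
Primary stress: syllable 3 → kan.dak.ˈbo.ga.fu:.gle.bu.ba:.nim.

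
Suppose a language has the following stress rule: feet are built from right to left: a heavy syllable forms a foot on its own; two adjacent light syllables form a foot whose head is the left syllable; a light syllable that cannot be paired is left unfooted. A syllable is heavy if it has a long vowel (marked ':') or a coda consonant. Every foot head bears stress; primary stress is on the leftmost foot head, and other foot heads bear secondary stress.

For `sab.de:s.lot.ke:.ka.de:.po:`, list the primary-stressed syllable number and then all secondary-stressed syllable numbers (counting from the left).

primary 1, secondary 2, 3, 4, 6, 7

Weights: 1 sab H, 2 de:s H, 3 lot H, 4 ke: H, 5 ka L, 6 de: H, 7 po: H.
Parse right to left (heavy = foot alone; LL = one foot; stranded L unfooted): (ˈsab) (ˈde:s) (ˈlot) (ˈke:) ka (ˈde:) (ˈpo:).
Foot heads: 1, 2, 3, 4, 6, 7.
Primary stress on the leftmost head = syllable 1.
Secondary stress on 2, 3, 4, 6, 7: ˈsab.ˌde:s.ˌlot.ˌke:.ka.ˌde:.ˌpo:.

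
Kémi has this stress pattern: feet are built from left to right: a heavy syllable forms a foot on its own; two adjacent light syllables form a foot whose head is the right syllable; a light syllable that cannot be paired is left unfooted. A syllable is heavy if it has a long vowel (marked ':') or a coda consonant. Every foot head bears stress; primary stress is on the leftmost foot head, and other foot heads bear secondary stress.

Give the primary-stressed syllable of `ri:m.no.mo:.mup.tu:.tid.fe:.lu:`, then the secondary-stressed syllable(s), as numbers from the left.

primary 1, secondary 3, 4, 5, 6, 7, 8

Weights: 1 ri:m H, 2 no L, 3 mo: H, 4 mup H, 5 tu: H, 6 tid H, 7 fe: H, 8 lu: H.
Parse left to right (heavy = foot alone; LL = one foot; stranded L unfooted): (ˈri:m) no (ˈmo:) (ˈmup) (ˈtu:) (ˈtid) (ˈfe:) (ˈlu:).
Foot heads: 1, 3, 4, 5, 6, 7, 8.
Primary stress on the leftmost head = syllable 1.
Secondary stress on 3, 4, 5, 6, 7, 8: ˈri:m.no.ˌmo:.ˌmup.ˌtu:.ˌtid.ˌfe:.ˌlu:.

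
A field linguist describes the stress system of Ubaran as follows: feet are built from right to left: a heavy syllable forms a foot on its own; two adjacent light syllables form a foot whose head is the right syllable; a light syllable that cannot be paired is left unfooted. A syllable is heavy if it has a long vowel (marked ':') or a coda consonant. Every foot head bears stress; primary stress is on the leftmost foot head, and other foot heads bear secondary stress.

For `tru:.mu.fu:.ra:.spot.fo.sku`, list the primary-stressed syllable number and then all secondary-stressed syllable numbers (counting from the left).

Weights: 1 tru: H, 2 mu L, 3 fu: H, 4 ra: H, 5 spot H, 6 fo L, 7 sku L.
Parse right to left (heavy = foot alone; LL = one foot; stranded L unfooted): (ˈtru:) mu (ˈfu:) (ˈra:) (ˈspot) (fo.ˈsku).
Foot heads: 1, 3, 4, 5, 7.
Primary stress on the leftmost head = syllable 1.
Secondary stress on 3, 4, 5, 7: ˈtru:.mu.ˌfu:.ˌra:.ˌspot.fo.ˌsku.

primary 1, secondary 3, 4, 5, 7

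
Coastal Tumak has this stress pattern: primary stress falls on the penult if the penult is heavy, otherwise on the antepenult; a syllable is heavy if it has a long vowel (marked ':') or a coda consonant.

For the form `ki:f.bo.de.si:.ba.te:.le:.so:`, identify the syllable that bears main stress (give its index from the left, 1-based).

Weights: 6 te: H, 7 le: H, 8 so: H.
The penult (syllable 7, le:) is heavy, so it takes stress.
Primary stress: syllable 7 → ki:f.bo.de.si:.ba.te:.ˈle:.so:.

7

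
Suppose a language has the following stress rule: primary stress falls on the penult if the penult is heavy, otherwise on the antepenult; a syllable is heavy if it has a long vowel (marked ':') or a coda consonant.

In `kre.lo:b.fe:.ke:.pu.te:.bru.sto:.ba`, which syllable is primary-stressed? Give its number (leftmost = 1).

8

Weights: 7 bru L, 8 sto: H, 9 ba L.
The penult (syllable 8, sto:) is heavy, so it takes stress.
Primary stress: syllable 8 → kre.lo:b.fe:.ke:.pu.te:.bru.ˈsto:.ba.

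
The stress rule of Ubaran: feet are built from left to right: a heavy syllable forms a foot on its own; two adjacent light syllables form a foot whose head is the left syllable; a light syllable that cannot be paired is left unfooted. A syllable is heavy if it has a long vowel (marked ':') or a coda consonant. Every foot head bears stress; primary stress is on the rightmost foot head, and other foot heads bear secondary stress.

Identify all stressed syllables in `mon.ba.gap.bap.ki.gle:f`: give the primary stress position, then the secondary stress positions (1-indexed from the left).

Weights: 1 mon H, 2 ba L, 3 gap H, 4 bap H, 5 ki L, 6 gle:f H.
Parse left to right (heavy = foot alone; LL = one foot; stranded L unfooted): (ˈmon) ba (ˈgap) (ˈbap) ki (ˈgle:f).
Foot heads: 1, 3, 4, 6.
Primary stress on the rightmost head = syllable 6.
Secondary stress on 1, 3, 4: ˌmon.ba.ˌgap.ˌbap.ki.ˈgle:f.

primary 6, secondary 1, 3, 4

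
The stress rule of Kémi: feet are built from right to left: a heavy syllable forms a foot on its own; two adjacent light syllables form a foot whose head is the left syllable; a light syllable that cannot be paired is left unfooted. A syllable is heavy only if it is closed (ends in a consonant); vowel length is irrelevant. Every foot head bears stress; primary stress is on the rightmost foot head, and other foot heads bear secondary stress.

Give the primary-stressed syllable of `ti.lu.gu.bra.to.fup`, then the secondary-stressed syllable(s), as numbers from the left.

primary 6, secondary 2, 4

Weights: 1 ti L, 2 lu L, 3 gu L, 4 bra L, 5 to L, 6 fup H.
Parse right to left (heavy = foot alone; LL = one foot; stranded L unfooted): ti (ˈlu.gu) (ˈbra.to) (ˈfup).
Foot heads: 2, 4, 6.
Primary stress on the rightmost head = syllable 6.
Secondary stress on 2, 4: ti.ˌlu.gu.ˌbra.to.ˈfup.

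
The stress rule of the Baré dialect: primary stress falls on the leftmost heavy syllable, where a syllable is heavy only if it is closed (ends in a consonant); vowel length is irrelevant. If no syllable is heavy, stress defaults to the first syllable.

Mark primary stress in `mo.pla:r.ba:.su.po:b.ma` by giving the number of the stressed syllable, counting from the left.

Weights: 1 mo L, 2 pla:r H, 3 ba: L, 4 su L, 5 po:b H, 6 ma L.
Heavy syllables in the domain: 2, 5. The leftmost is syllable 2 (pla:r).
Primary stress: syllable 2 → mo.ˈpla:r.ba:.su.po:b.ma.

2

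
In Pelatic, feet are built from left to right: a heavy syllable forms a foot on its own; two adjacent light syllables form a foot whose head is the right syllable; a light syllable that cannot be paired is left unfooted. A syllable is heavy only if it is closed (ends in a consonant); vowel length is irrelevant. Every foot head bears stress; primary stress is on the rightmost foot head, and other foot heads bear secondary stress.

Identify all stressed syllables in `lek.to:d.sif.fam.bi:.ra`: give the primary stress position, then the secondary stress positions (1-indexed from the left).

Weights: 1 lek H, 2 to:d H, 3 sif H, 4 fam H, 5 bi: L, 6 ra L.
Parse left to right (heavy = foot alone; LL = one foot; stranded L unfooted): (ˈlek) (ˈto:d) (ˈsif) (ˈfam) (bi:.ˈra).
Foot heads: 1, 2, 3, 4, 6.
Primary stress on the rightmost head = syllable 6.
Secondary stress on 1, 2, 3, 4: ˌlek.ˌto:d.ˌsif.ˌfam.bi:.ˈra.

primary 6, secondary 1, 2, 3, 4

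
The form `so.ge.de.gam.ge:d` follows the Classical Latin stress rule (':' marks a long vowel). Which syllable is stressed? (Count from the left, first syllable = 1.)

Classical Latin: stress the penult if heavy (long vowel or closed), else the antepenult.
Weights: 3 de L, 4 gam H, 5 ge:d H.
The penult (syllable 4, gam) is heavy, so it takes stress.
Stress on syllable 4: so.ge.de.ˈgam.ge:d.

4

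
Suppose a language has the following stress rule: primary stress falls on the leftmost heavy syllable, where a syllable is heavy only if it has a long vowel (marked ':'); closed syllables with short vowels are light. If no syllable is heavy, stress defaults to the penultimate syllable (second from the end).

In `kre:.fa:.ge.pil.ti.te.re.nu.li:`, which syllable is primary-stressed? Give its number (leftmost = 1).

Weights: 1 kre: H, 2 fa: H, 3 ge L, 4 pil L, 5 ti L, 6 te L, 7 re L, 8 nu L, 9 li: H.
Heavy syllables in the domain: 1, 2, 9. The leftmost is syllable 1 (kre:).
Primary stress: syllable 1 → ˈkre:.fa:.ge.pil.ti.te.re.nu.li:.

1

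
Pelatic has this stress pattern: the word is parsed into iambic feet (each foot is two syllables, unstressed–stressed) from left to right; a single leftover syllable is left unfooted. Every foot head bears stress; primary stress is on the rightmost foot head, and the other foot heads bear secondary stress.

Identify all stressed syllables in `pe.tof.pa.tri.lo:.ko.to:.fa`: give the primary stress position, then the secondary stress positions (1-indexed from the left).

Parse left to right into iambic (σˈσ) feet: (pe.ˈtof) (pa.ˈtri) (lo:.ˈko) (to:.ˈfa).
Foot heads (stressed positions): 2, 4, 6, 8.
End Rule Rightmost: primary stress on the rightmost head = syllable 8.
Secondary stress on 2, 4, 6: pe.ˌtof.pa.ˌtri.lo:.ˌko.to:.ˈfa.

primary 8, secondary 2, 4, 6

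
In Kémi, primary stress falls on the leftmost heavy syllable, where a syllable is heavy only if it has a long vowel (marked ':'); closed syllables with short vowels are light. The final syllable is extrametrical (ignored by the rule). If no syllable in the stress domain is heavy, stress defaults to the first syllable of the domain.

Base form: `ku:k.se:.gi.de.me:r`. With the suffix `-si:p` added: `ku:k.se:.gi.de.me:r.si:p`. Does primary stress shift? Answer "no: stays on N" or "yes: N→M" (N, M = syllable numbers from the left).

Base `ku:k.se:.gi.de.me:r` (5 syllables):
  The final syllable (5, me:r) is extrametrical; the stress domain is syllables 1–4.
  Weights: 1 ku:k H, 2 se: H, 3 gi L, 4 de L.
  Heavy syllables in the domain: 1, 2. The leftmost is syllable 1 (ku:k).
  → primary stress on syllable 1.
Suffixed `ku:k.se:.gi.de.me:r.si:p` (6 syllables):
  The final syllable (6, si:p) is extrametrical; the stress domain is syllables 1–5.
  Weights: 1 ku:k H, 2 se: H, 3 gi L, 4 de L, 5 me:r H.
  Heavy syllables in the domain: 1, 2, 5. The leftmost is syllable 1 (ku:k).
  → primary stress on syllable 1.

no: stays on 1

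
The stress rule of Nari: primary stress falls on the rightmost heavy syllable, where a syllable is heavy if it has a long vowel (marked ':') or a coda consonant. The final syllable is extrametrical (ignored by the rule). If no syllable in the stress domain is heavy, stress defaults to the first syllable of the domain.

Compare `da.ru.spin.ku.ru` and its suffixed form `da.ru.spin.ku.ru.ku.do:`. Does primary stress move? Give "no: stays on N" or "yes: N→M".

Base `da.ru.spin.ku.ru` (5 syllables):
  The final syllable (5, ru) is extrametrical; the stress domain is syllables 1–4.
  Weights: 1 da L, 2 ru L, 3 spin H, 4 ku L.
  Heavy syllables in the domain: 3. The rightmost is syllable 3 (spin).
  → primary stress on syllable 3.
Suffixed `da.ru.spin.ku.ru.ku.do:` (7 syllables):
  The final syllable (7, do:) is extrametrical; the stress domain is syllables 1–6.
  Weights: 1 da L, 2 ru L, 3 spin H, 4 ku L, 5 ru L, 6 ku L.
  Heavy syllables in the domain: 3. The rightmost is syllable 3 (spin).
  → primary stress on syllable 3.

no: stays on 3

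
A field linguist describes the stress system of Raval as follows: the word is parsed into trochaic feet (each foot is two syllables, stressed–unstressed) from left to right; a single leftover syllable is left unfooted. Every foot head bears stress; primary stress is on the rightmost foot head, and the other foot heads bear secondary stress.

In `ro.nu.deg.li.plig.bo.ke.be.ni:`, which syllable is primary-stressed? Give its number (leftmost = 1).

7

Parse left to right into trochaic (ˈσσ) feet: (ˈro.nu) (ˈdeg.li) (ˈplig.bo) (ˈke.be) ni:. Syllable 9 is left unfooted.
Foot heads (stressed positions): 1, 3, 5, 7.
End Rule Rightmost: primary stress on the rightmost head = syllable 7.
Primary stress: syllable 7 → ro.nu.deg.li.plig.bo.ˈke.be.ni:.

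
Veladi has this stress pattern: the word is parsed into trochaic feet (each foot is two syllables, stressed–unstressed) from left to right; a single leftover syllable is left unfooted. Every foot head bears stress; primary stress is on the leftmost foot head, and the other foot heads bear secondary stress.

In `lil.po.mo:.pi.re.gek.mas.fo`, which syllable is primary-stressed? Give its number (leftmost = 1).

Parse left to right into trochaic (ˈσσ) feet: (ˈlil.po) (ˈmo:.pi) (ˈre.gek) (ˈmas.fo).
Foot heads (stressed positions): 1, 3, 5, 7.
End Rule Leftmost: primary stress on the leftmost head = syllable 1.
Primary stress: syllable 1 → ˈlil.po.mo:.pi.re.gek.mas.fo.

1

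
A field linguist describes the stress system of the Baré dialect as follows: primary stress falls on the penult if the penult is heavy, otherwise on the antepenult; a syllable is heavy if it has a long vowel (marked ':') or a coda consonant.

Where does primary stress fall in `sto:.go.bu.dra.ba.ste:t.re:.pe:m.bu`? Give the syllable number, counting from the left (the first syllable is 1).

Weights: 7 re: H, 8 pe:m H, 9 bu L.
The penult (syllable 8, pe:m) is heavy, so it takes stress.
Primary stress: syllable 8 → sto:.go.bu.dra.ba.ste:t.re:.ˈpe:m.bu.

8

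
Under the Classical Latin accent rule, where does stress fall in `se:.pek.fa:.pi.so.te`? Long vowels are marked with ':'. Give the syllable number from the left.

Classical Latin: stress the penult if heavy (long vowel or closed), else the antepenult.
Weights: 4 pi L, 5 so L, 6 te L.
The penult (syllable 5, so) is light, so stress falls on the antepenult (syllable 4, pi).
Stress on syllable 4: se:.pek.fa:.ˈpi.so.te.

4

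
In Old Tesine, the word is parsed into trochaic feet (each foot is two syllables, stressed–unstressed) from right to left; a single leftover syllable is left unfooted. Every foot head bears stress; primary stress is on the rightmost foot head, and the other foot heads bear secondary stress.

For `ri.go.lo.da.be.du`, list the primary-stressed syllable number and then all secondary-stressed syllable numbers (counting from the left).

primary 5, secondary 1, 3

Parse right to left into trochaic (ˈσσ) feet: (ˈri.go) (ˈlo.da) (ˈbe.du).
Foot heads (stressed positions): 1, 3, 5.
End Rule Rightmost: primary stress on the rightmost head = syllable 5.
Secondary stress on 1, 3: ˌri.go.ˌlo.da.ˈbe.du.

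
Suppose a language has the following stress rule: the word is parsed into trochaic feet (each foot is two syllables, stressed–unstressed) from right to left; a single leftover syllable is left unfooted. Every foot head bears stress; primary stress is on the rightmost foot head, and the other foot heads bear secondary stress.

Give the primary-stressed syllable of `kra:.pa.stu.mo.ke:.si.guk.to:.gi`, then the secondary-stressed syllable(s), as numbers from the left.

Parse right to left into trochaic (ˈσσ) feet: kra: (ˈpa.stu) (ˈmo.ke:) (ˈsi.guk) (ˈto:.gi). Syllable 1 is left unfooted.
Foot heads (stressed positions): 2, 4, 6, 8.
End Rule Rightmost: primary stress on the rightmost head = syllable 8.
Secondary stress on 2, 4, 6: kra:.ˌpa.stu.ˌmo.ke:.ˌsi.guk.ˈto:.gi.

primary 8, secondary 2, 4, 6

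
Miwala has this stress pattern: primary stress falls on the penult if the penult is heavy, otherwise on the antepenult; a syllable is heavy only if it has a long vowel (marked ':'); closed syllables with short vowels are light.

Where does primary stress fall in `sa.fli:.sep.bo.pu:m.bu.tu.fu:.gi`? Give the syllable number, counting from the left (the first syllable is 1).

8

Weights: 7 tu L, 8 fu: H, 9 gi L.
The penult (syllable 8, fu:) is heavy, so it takes stress.
Primary stress: syllable 8 → sa.fli:.sep.bo.pu:m.bu.tu.ˈfu:.gi.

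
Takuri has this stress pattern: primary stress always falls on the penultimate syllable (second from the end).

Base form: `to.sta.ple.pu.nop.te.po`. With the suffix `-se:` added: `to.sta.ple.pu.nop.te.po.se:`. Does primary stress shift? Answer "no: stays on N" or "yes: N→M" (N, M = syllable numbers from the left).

Base `to.sta.ple.pu.nop.te.po` (7 syllables):
  The word has 7 syllables; the penultimate syllable (second from the end) is syllable 6 (te).
  → primary stress on syllable 6.
Suffixed `to.sta.ple.pu.nop.te.po.se:` (8 syllables):
  The word has 8 syllables; the penultimate syllable (second from the end) is syllable 7 (po).
  → primary stress on syllable 7.

yes: 6→7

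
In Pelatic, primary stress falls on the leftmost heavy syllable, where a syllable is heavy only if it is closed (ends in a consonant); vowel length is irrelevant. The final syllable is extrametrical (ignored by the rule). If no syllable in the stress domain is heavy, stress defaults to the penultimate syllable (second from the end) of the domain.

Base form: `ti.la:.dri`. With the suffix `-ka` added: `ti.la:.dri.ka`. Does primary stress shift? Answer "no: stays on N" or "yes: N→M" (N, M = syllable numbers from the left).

Base `ti.la:.dri` (3 syllables):
  The final syllable (3, dri) is extrametrical; the stress domain is syllables 1–2.
  Weights: 1 ti L, 2 la: L.
  No heavy syllable in the domain; default to the penultimate syllable (second from the end) of the domain = syllable 1.
  → primary stress on syllable 1.
Suffixed `ti.la:.dri.ka` (4 syllables):
  The final syllable (4, ka) is extrametrical; the stress domain is syllables 1–3.
  Weights: 1 ti L, 2 la: L, 3 dri L.
  No heavy syllable in the domain; default to the penultimate syllable (second from the end) of the domain = syllable 2.
  → primary stress on syllable 2.

yes: 1→2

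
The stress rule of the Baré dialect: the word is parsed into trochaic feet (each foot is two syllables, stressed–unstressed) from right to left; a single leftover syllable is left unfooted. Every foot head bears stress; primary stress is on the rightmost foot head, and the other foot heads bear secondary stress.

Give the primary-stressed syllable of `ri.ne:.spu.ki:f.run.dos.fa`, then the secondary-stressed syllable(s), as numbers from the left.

primary 6, secondary 2, 4

Parse right to left into trochaic (ˈσσ) feet: ri (ˈne:.spu) (ˈki:f.run) (ˈdos.fa). Syllable 1 is left unfooted.
Foot heads (stressed positions): 2, 4, 6.
End Rule Rightmost: primary stress on the rightmost head = syllable 6.
Secondary stress on 2, 4: ri.ˌne:.spu.ˌki:f.run.ˈdos.fa.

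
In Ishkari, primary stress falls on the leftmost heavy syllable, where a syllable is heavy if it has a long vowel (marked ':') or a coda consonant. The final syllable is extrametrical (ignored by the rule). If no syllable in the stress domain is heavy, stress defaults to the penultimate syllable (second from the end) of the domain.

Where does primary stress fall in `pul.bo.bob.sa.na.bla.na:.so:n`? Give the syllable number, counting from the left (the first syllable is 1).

1

The final syllable (8, so:n) is extrametrical; the stress domain is syllables 1–7.
Weights: 1 pul H, 2 bo L, 3 bob H, 4 sa L, 5 na L, 6 bla L, 7 na: H.
Heavy syllables in the domain: 1, 3, 7. The leftmost is syllable 1 (pul).
Primary stress: syllable 1 → ˈpul.bo.bob.sa.na.bla.na:.so:n.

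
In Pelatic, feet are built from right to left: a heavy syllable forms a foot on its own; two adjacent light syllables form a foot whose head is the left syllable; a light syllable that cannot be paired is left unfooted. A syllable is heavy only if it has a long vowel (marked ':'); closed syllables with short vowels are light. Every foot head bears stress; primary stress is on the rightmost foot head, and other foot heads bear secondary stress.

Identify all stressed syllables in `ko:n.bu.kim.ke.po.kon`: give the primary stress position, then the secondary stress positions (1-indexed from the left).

primary 5, secondary 1, 3

Weights: 1 ko:n H, 2 bu L, 3 kim L, 4 ke L, 5 po L, 6 kon L.
Parse right to left (heavy = foot alone; LL = one foot; stranded L unfooted): (ˈko:n) bu (ˈkim.ke) (ˈpo.kon).
Foot heads: 1, 3, 5.
Primary stress on the rightmost head = syllable 5.
Secondary stress on 1, 3: ˌko:n.bu.ˌkim.ke.ˈpo.kon.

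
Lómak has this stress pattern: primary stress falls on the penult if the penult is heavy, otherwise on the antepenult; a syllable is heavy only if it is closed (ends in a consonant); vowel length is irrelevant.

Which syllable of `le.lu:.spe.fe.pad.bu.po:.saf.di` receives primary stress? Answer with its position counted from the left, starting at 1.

Weights: 7 po: L, 8 saf H, 9 di L.
The penult (syllable 8, saf) is heavy, so it takes stress.
Primary stress: syllable 8 → le.lu:.spe.fe.pad.bu.po:.ˈsaf.di.

8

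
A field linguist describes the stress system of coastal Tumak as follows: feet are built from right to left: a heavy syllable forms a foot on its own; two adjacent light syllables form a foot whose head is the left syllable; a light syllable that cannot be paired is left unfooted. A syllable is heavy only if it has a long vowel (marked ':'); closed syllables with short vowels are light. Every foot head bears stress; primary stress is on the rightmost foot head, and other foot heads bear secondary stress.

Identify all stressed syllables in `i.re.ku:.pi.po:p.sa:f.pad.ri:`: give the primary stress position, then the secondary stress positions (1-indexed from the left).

Weights: 1 i L, 2 re L, 3 ku: H, 4 pi L, 5 po:p H, 6 sa:f H, 7 pad L, 8 ri: H.
Parse right to left (heavy = foot alone; LL = one foot; stranded L unfooted): (ˈi.re) (ˈku:) pi (ˈpo:p) (ˈsa:f) pad (ˈri:).
Foot heads: 1, 3, 5, 6, 8.
Primary stress on the rightmost head = syllable 8.
Secondary stress on 1, 3, 5, 6: ˌi.re.ˌku:.pi.ˌpo:p.ˌsa:f.pad.ˈri:.

primary 8, secondary 1, 3, 5, 6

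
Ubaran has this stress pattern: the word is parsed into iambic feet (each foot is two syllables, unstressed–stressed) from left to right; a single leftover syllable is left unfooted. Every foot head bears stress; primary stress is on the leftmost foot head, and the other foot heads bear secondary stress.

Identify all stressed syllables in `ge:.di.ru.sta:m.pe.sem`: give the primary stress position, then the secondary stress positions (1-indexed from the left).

primary 2, secondary 4, 6

Parse left to right into iambic (σˈσ) feet: (ge:.ˈdi) (ru.ˈsta:m) (pe.ˈsem).
Foot heads (stressed positions): 2, 4, 6.
End Rule Leftmost: primary stress on the leftmost head = syllable 2.
Secondary stress on 4, 6: ge:.ˈdi.ru.ˌsta:m.pe.ˌsem.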